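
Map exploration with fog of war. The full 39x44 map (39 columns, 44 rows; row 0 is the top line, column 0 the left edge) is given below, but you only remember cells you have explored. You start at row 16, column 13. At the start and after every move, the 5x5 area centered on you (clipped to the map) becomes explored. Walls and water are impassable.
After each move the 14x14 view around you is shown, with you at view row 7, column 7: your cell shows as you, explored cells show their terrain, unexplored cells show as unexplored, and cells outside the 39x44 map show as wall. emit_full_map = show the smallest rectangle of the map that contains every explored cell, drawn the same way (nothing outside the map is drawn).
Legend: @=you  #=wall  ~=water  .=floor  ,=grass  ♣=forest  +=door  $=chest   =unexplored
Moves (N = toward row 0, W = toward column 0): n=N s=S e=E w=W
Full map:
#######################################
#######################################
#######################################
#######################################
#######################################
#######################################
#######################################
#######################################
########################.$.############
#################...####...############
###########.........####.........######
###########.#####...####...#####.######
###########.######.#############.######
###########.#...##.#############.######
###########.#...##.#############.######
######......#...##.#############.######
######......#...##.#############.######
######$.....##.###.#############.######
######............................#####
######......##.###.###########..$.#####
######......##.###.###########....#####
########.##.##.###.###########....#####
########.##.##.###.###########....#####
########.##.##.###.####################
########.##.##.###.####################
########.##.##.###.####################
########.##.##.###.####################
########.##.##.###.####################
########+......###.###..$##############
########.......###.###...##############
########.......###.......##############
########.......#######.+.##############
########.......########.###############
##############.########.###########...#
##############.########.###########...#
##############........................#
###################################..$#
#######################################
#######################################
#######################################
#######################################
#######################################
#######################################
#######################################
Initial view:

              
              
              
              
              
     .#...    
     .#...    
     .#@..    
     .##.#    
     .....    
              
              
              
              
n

              
              
              
              
              
     .#...    
     .#...    
     .#@..    
     .#...    
     .##.#    
     .....    
              
              
              

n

              
              
              
              
              
     .####    
     .#...    
     .#@..    
     .#...    
     .#...    
     .##.#    
     .....    
              
              

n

              
              
              
              
              
     .####    
     .####    
     .#@..    
     .#...    
     .#...    
     .#...    
     .##.#    
     .....    
              

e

              
              
              
              
              
    .#####    
    .#####    
    .#.@.#    
    .#...#    
    .#...#    
    .#...     
    .##.#     
    .....     
              

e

              
              
              
              
              
   .#####.    
   .######    
   .#..@##    
   .#...##    
   .#...##    
   .#...      
   .##.#      
   .....      
              

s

              
              
              
              
   .#####.    
   .######    
   .#...##    
   .#..@##    
   .#...##    
   .#...##    
   .##.#      
   .....      
              
              

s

              
              
              
   .#####.    
   .######    
   .#...##    
   .#...##    
   .#..@##    
   .#...##    
   .##.###    
   .....      
              
              
              

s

              
              
   .#####.    
   .######    
   .#...##    
   .#...##    
   .#...##    
   .#..@##    
   .##.###    
   .......    
              
              
              
              

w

              
              
    .#####.   
    .######   
    .#...##   
    .#...##   
    .#...##   
    .#.@.##   
    .##.###   
    .......   
              
              
              
              

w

              
              
     .#####.  
     .######  
     .#...##  
     .#...##  
     .#...##  
     .#@..##  
     .##.###  
     .......  
              
              
              
              

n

              
              
              
     .#####.  
     .######  
     .#...##  
     .#...##  
     .#@..##  
     .#...##  
     .##.###  
     .......  
              
              
              

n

              
              
              
              
     .#####.  
     .######  
     .#...##  
     .#@..##  
     .#...##  
     .#...##  
     .##.###  
     .......  
              
              

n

              
              
              
              
              
     .#####.  
     .######  
     .#@..##  
     .#...##  
     .#...##  
     .#...##  
     .##.###  
     .......  
              

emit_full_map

.#####.
.######
.#@..##
.#...##
.#...##
.#...##
.##.###
.......

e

              
              
              
              
              
    .#####.   
    .######   
    .#.@.##   
    .#...##   
    .#...##   
    .#...##   
    .##.###   
    .......   
              

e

              
              
              
              
              
   .#####.    
   .######    
   .#..@##    
   .#...##    
   .#...##    
   .#...##    
   .##.###    
   .......    
              

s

              
              
              
              
   .#####.    
   .######    
   .#...##    
   .#..@##    
   .#...##    
   .#...##    
   .##.###    
   .......    
              
              

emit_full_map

.#####.
.######
.#...##
.#..@##
.#...##
.#...##
.##.###
.......


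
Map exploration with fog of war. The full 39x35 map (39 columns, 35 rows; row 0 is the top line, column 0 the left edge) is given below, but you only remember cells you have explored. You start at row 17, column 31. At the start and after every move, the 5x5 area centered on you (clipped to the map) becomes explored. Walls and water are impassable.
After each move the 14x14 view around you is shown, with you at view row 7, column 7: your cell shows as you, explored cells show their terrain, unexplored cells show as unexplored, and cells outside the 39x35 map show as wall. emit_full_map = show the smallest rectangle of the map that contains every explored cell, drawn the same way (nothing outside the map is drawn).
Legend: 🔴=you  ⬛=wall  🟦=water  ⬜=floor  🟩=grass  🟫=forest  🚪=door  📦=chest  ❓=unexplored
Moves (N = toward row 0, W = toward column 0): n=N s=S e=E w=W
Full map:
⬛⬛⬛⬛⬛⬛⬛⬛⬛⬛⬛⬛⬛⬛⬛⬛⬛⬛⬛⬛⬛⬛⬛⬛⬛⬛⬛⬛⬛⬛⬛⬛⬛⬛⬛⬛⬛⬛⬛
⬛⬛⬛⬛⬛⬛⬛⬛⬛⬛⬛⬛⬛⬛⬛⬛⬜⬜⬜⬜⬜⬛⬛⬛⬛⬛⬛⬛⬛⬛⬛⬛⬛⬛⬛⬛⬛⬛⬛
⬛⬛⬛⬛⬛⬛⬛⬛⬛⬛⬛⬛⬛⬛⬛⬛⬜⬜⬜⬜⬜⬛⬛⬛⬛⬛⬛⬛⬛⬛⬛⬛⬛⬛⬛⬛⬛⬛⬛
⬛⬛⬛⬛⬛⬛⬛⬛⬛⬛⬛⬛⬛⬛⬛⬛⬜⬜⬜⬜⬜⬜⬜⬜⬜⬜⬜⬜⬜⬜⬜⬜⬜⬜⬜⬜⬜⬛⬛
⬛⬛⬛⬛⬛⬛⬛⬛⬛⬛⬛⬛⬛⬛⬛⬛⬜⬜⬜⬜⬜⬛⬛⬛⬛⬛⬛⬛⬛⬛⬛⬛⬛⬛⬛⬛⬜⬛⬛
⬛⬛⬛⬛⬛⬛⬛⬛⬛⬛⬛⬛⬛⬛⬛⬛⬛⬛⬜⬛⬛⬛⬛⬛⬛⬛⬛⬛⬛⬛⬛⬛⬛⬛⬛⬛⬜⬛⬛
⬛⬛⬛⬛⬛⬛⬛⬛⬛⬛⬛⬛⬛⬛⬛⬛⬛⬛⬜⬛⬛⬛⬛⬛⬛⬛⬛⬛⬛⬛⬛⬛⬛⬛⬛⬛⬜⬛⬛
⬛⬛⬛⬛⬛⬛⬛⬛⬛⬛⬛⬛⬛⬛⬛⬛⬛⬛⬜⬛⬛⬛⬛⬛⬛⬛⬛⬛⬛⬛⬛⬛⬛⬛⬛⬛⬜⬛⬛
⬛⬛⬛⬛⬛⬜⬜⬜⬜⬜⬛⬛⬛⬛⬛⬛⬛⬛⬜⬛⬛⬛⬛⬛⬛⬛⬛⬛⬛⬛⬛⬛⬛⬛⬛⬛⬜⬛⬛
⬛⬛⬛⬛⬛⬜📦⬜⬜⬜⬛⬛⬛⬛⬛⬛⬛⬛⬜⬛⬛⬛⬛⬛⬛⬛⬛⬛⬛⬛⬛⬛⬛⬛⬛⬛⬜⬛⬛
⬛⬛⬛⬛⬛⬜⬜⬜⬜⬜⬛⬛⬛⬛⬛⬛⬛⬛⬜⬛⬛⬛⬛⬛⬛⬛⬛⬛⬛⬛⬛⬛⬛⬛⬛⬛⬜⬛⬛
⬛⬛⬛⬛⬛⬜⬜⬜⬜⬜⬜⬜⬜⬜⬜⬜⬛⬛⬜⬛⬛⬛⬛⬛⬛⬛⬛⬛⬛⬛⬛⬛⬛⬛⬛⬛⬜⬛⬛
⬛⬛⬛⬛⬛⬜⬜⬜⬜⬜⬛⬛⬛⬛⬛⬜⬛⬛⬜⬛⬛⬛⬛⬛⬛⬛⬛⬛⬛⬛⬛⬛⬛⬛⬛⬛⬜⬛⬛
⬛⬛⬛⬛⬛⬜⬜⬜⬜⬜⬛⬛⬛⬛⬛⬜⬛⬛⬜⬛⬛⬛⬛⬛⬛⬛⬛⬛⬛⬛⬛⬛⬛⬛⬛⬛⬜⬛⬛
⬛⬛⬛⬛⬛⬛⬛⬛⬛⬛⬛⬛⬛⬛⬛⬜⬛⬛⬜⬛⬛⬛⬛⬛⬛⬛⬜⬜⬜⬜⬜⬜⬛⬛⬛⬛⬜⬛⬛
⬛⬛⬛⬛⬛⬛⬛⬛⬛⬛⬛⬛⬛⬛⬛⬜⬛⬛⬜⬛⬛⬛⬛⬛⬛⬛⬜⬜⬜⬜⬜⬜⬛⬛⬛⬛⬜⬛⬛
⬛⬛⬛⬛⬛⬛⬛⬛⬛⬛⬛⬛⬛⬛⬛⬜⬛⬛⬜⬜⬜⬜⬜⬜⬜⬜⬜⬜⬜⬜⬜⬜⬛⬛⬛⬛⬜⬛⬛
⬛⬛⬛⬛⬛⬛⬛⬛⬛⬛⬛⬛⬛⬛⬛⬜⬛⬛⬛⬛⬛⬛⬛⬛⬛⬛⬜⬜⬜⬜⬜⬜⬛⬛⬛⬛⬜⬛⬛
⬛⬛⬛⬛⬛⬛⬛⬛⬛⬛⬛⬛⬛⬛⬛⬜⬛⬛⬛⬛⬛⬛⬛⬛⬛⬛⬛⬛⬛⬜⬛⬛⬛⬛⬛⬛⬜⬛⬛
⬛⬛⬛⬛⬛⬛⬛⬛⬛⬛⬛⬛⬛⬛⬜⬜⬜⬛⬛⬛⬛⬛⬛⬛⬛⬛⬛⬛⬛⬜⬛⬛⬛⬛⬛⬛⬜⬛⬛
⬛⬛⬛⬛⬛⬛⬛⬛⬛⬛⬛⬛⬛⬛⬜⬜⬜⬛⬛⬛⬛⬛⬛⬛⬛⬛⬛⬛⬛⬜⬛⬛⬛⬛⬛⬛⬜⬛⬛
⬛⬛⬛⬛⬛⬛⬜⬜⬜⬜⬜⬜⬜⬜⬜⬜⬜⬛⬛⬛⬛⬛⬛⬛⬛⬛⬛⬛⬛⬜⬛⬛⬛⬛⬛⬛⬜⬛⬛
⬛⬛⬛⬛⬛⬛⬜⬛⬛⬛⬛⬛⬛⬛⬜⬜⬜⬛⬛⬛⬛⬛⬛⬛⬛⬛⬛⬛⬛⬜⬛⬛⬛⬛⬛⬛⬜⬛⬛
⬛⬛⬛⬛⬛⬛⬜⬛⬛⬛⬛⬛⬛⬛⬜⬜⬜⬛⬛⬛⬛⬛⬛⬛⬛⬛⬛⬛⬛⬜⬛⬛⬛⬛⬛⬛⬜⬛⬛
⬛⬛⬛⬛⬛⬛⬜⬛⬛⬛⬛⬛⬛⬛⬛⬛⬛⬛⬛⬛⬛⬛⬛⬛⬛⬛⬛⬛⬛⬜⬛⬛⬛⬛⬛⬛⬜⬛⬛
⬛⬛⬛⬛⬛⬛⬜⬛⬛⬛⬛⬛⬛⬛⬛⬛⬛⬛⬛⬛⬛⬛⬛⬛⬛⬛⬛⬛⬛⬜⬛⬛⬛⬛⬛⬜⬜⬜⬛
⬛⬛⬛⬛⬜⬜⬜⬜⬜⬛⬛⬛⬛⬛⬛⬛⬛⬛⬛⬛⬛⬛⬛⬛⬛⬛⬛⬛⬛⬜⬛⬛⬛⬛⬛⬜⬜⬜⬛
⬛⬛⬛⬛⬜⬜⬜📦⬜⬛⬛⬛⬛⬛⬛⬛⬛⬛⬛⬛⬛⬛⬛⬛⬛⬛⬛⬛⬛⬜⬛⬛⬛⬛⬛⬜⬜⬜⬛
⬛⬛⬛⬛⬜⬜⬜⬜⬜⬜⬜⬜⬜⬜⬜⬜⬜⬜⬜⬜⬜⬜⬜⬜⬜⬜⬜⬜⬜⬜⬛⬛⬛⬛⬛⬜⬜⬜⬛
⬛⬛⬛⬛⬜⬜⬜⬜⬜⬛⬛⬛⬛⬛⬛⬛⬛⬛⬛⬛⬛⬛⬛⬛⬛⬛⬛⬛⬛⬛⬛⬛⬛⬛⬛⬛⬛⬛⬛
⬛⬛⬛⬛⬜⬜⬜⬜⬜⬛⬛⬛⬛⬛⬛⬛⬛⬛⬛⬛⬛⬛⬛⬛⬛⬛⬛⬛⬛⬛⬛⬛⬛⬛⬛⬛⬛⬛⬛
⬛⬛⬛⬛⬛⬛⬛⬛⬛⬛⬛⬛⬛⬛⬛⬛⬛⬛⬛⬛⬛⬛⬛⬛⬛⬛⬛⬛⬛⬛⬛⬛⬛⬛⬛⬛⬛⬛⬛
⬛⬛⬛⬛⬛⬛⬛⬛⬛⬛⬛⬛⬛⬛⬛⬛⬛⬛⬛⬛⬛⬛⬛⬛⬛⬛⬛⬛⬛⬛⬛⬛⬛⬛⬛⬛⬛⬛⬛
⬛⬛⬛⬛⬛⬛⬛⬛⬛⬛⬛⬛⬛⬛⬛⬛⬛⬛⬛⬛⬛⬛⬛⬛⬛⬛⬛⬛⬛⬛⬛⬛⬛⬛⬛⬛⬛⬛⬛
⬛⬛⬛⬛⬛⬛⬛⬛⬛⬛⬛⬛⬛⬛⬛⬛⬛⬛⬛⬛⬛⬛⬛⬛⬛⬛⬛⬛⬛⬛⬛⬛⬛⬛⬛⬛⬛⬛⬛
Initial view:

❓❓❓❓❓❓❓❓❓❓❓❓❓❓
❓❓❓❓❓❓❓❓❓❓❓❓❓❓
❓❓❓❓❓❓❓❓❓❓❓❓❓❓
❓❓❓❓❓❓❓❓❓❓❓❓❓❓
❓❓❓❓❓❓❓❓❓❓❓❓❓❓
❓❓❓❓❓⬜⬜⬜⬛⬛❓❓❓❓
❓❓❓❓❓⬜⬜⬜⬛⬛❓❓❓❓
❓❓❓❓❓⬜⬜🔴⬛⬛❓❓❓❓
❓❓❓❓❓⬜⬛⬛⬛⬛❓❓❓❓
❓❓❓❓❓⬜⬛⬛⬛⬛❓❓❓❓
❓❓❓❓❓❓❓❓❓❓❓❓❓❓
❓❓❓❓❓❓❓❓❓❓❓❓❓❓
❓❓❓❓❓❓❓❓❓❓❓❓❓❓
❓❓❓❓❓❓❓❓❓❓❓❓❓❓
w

❓❓❓❓❓❓❓❓❓❓❓❓❓❓
❓❓❓❓❓❓❓❓❓❓❓❓❓❓
❓❓❓❓❓❓❓❓❓❓❓❓❓❓
❓❓❓❓❓❓❓❓❓❓❓❓❓❓
❓❓❓❓❓❓❓❓❓❓❓❓❓❓
❓❓❓❓❓⬜⬜⬜⬜⬛⬛❓❓❓
❓❓❓❓❓⬜⬜⬜⬜⬛⬛❓❓❓
❓❓❓❓❓⬜⬜🔴⬜⬛⬛❓❓❓
❓❓❓❓❓⬛⬜⬛⬛⬛⬛❓❓❓
❓❓❓❓❓⬛⬜⬛⬛⬛⬛❓❓❓
❓❓❓❓❓❓❓❓❓❓❓❓❓❓
❓❓❓❓❓❓❓❓❓❓❓❓❓❓
❓❓❓❓❓❓❓❓❓❓❓❓❓❓
❓❓❓❓❓❓❓❓❓❓❓❓❓❓

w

❓❓❓❓❓❓❓❓❓❓❓❓❓❓
❓❓❓❓❓❓❓❓❓❓❓❓❓❓
❓❓❓❓❓❓❓❓❓❓❓❓❓❓
❓❓❓❓❓❓❓❓❓❓❓❓❓❓
❓❓❓❓❓❓❓❓❓❓❓❓❓❓
❓❓❓❓❓⬜⬜⬜⬜⬜⬛⬛❓❓
❓❓❓❓❓⬜⬜⬜⬜⬜⬛⬛❓❓
❓❓❓❓❓⬜⬜🔴⬜⬜⬛⬛❓❓
❓❓❓❓❓⬛⬛⬜⬛⬛⬛⬛❓❓
❓❓❓❓❓⬛⬛⬜⬛⬛⬛⬛❓❓
❓❓❓❓❓❓❓❓❓❓❓❓❓❓
❓❓❓❓❓❓❓❓❓❓❓❓❓❓
❓❓❓❓❓❓❓❓❓❓❓❓❓❓
❓❓❓❓❓❓❓❓❓❓❓❓❓❓

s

❓❓❓❓❓❓❓❓❓❓❓❓❓❓
❓❓❓❓❓❓❓❓❓❓❓❓❓❓
❓❓❓❓❓❓❓❓❓❓❓❓❓❓
❓❓❓❓❓❓❓❓❓❓❓❓❓❓
❓❓❓❓❓⬜⬜⬜⬜⬜⬛⬛❓❓
❓❓❓❓❓⬜⬜⬜⬜⬜⬛⬛❓❓
❓❓❓❓❓⬜⬜⬜⬜⬜⬛⬛❓❓
❓❓❓❓❓⬛⬛🔴⬛⬛⬛⬛❓❓
❓❓❓❓❓⬛⬛⬜⬛⬛⬛⬛❓❓
❓❓❓❓❓⬛⬛⬜⬛⬛❓❓❓❓
❓❓❓❓❓❓❓❓❓❓❓❓❓❓
❓❓❓❓❓❓❓❓❓❓❓❓❓❓
❓❓❓❓❓❓❓❓❓❓❓❓❓❓
❓❓❓❓❓❓❓❓❓❓❓❓❓❓

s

❓❓❓❓❓❓❓❓❓❓❓❓❓❓
❓❓❓❓❓❓❓❓❓❓❓❓❓❓
❓❓❓❓❓❓❓❓❓❓❓❓❓❓
❓❓❓❓❓⬜⬜⬜⬜⬜⬛⬛❓❓
❓❓❓❓❓⬜⬜⬜⬜⬜⬛⬛❓❓
❓❓❓❓❓⬜⬜⬜⬜⬜⬛⬛❓❓
❓❓❓❓❓⬛⬛⬜⬛⬛⬛⬛❓❓
❓❓❓❓❓⬛⬛🔴⬛⬛⬛⬛❓❓
❓❓❓❓❓⬛⬛⬜⬛⬛❓❓❓❓
❓❓❓❓❓⬛⬛⬜⬛⬛❓❓❓❓
❓❓❓❓❓❓❓❓❓❓❓❓❓❓
❓❓❓❓❓❓❓❓❓❓❓❓❓❓
❓❓❓❓❓❓❓❓❓❓❓❓❓❓
❓❓❓❓❓❓❓❓❓❓❓❓❓❓

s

❓❓❓❓❓❓❓❓❓❓❓❓❓❓
❓❓❓❓❓❓❓❓❓❓❓❓❓❓
❓❓❓❓❓⬜⬜⬜⬜⬜⬛⬛❓❓
❓❓❓❓❓⬜⬜⬜⬜⬜⬛⬛❓❓
❓❓❓❓❓⬜⬜⬜⬜⬜⬛⬛❓❓
❓❓❓❓❓⬛⬛⬜⬛⬛⬛⬛❓❓
❓❓❓❓❓⬛⬛⬜⬛⬛⬛⬛❓❓
❓❓❓❓❓⬛⬛🔴⬛⬛❓❓❓❓
❓❓❓❓❓⬛⬛⬜⬛⬛❓❓❓❓
❓❓❓❓❓⬛⬛⬜⬛⬛❓❓❓❓
❓❓❓❓❓❓❓❓❓❓❓❓❓❓
❓❓❓❓❓❓❓❓❓❓❓❓❓❓
❓❓❓❓❓❓❓❓❓❓❓❓❓❓
❓❓❓❓❓❓❓❓❓❓❓❓❓❓

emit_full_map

⬜⬜⬜⬜⬜⬛⬛
⬜⬜⬜⬜⬜⬛⬛
⬜⬜⬜⬜⬜⬛⬛
⬛⬛⬜⬛⬛⬛⬛
⬛⬛⬜⬛⬛⬛⬛
⬛⬛🔴⬛⬛❓❓
⬛⬛⬜⬛⬛❓❓
⬛⬛⬜⬛⬛❓❓

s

❓❓❓❓❓❓❓❓❓❓❓❓❓❓
❓❓❓❓❓⬜⬜⬜⬜⬜⬛⬛❓❓
❓❓❓❓❓⬜⬜⬜⬜⬜⬛⬛❓❓
❓❓❓❓❓⬜⬜⬜⬜⬜⬛⬛❓❓
❓❓❓❓❓⬛⬛⬜⬛⬛⬛⬛❓❓
❓❓❓❓❓⬛⬛⬜⬛⬛⬛⬛❓❓
❓❓❓❓❓⬛⬛⬜⬛⬛❓❓❓❓
❓❓❓❓❓⬛⬛🔴⬛⬛❓❓❓❓
❓❓❓❓❓⬛⬛⬜⬛⬛❓❓❓❓
❓❓❓❓❓⬛⬛⬜⬛⬛❓❓❓❓
❓❓❓❓❓❓❓❓❓❓❓❓❓❓
❓❓❓❓❓❓❓❓❓❓❓❓❓❓
❓❓❓❓❓❓❓❓❓❓❓❓❓❓
❓❓❓❓❓❓❓❓❓❓❓❓❓❓

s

❓❓❓❓❓⬜⬜⬜⬜⬜⬛⬛❓❓
❓❓❓❓❓⬜⬜⬜⬜⬜⬛⬛❓❓
❓❓❓❓❓⬜⬜⬜⬜⬜⬛⬛❓❓
❓❓❓❓❓⬛⬛⬜⬛⬛⬛⬛❓❓
❓❓❓❓❓⬛⬛⬜⬛⬛⬛⬛❓❓
❓❓❓❓❓⬛⬛⬜⬛⬛❓❓❓❓
❓❓❓❓❓⬛⬛⬜⬛⬛❓❓❓❓
❓❓❓❓❓⬛⬛🔴⬛⬛❓❓❓❓
❓❓❓❓❓⬛⬛⬜⬛⬛❓❓❓❓
❓❓❓❓❓⬛⬛⬜⬛⬛❓❓❓❓
❓❓❓❓❓❓❓❓❓❓❓❓❓❓
❓❓❓❓❓❓❓❓❓❓❓❓❓❓
❓❓❓❓❓❓❓❓❓❓❓❓❓❓
❓❓❓❓❓❓❓❓❓❓❓❓❓❓

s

❓❓❓❓❓⬜⬜⬜⬜⬜⬛⬛❓❓
❓❓❓❓❓⬜⬜⬜⬜⬜⬛⬛❓❓
❓❓❓❓❓⬛⬛⬜⬛⬛⬛⬛❓❓
❓❓❓❓❓⬛⬛⬜⬛⬛⬛⬛❓❓
❓❓❓❓❓⬛⬛⬜⬛⬛❓❓❓❓
❓❓❓❓❓⬛⬛⬜⬛⬛❓❓❓❓
❓❓❓❓❓⬛⬛⬜⬛⬛❓❓❓❓
❓❓❓❓❓⬛⬛🔴⬛⬛❓❓❓❓
❓❓❓❓❓⬛⬛⬜⬛⬛❓❓❓❓
❓❓❓❓❓⬛⬛⬜⬛⬛❓❓❓❓
❓❓❓❓❓❓❓❓❓❓❓❓❓❓
❓❓❓❓❓❓❓❓❓❓❓❓❓❓
❓❓❓❓❓❓❓❓❓❓❓❓❓❓
❓❓❓❓❓❓❓❓❓❓❓❓❓❓

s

❓❓❓❓❓⬜⬜⬜⬜⬜⬛⬛❓❓
❓❓❓❓❓⬛⬛⬜⬛⬛⬛⬛❓❓
❓❓❓❓❓⬛⬛⬜⬛⬛⬛⬛❓❓
❓❓❓❓❓⬛⬛⬜⬛⬛❓❓❓❓
❓❓❓❓❓⬛⬛⬜⬛⬛❓❓❓❓
❓❓❓❓❓⬛⬛⬜⬛⬛❓❓❓❓
❓❓❓❓❓⬛⬛⬜⬛⬛❓❓❓❓
❓❓❓❓❓⬛⬛🔴⬛⬛❓❓❓❓
❓❓❓❓❓⬛⬛⬜⬛⬛❓❓❓❓
❓❓❓❓❓⬛⬛⬜⬛⬛❓❓❓❓
❓❓❓❓❓❓❓❓❓❓❓❓❓❓
❓❓❓❓❓❓❓❓❓❓❓❓❓❓
❓❓❓❓❓❓❓❓❓❓❓❓❓❓
❓❓❓❓❓❓❓❓❓❓❓❓❓❓

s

❓❓❓❓❓⬛⬛⬜⬛⬛⬛⬛❓❓
❓❓❓❓❓⬛⬛⬜⬛⬛⬛⬛❓❓
❓❓❓❓❓⬛⬛⬜⬛⬛❓❓❓❓
❓❓❓❓❓⬛⬛⬜⬛⬛❓❓❓❓
❓❓❓❓❓⬛⬛⬜⬛⬛❓❓❓❓
❓❓❓❓❓⬛⬛⬜⬛⬛❓❓❓❓
❓❓❓❓❓⬛⬛⬜⬛⬛❓❓❓❓
❓❓❓❓❓⬛⬛🔴⬛⬛❓❓❓❓
❓❓❓❓❓⬛⬛⬜⬛⬛❓❓❓❓
❓❓❓❓❓⬛⬛⬜⬛⬛❓❓❓❓
❓❓❓❓❓❓❓❓❓❓❓❓❓❓
❓❓❓❓❓❓❓❓❓❓❓❓❓❓
❓❓❓❓❓❓❓❓❓❓❓❓❓❓
❓❓❓❓❓❓❓❓❓❓❓❓❓❓

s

❓❓❓❓❓⬛⬛⬜⬛⬛⬛⬛❓❓
❓❓❓❓❓⬛⬛⬜⬛⬛❓❓❓❓
❓❓❓❓❓⬛⬛⬜⬛⬛❓❓❓❓
❓❓❓❓❓⬛⬛⬜⬛⬛❓❓❓❓
❓❓❓❓❓⬛⬛⬜⬛⬛❓❓❓❓
❓❓❓❓❓⬛⬛⬜⬛⬛❓❓❓❓
❓❓❓❓❓⬛⬛⬜⬛⬛❓❓❓❓
❓❓❓❓❓⬛⬛🔴⬛⬛❓❓❓❓
❓❓❓❓❓⬛⬛⬜⬛⬛❓❓❓❓
❓❓❓❓❓⬜⬜⬜⬛⬛❓❓❓❓
❓❓❓❓❓❓❓❓❓❓❓❓❓❓
❓❓❓❓❓❓❓❓❓❓❓❓❓❓
❓❓❓❓❓❓❓❓❓❓❓❓❓❓
❓❓❓❓❓❓❓❓❓❓❓❓❓❓

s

❓❓❓❓❓⬛⬛⬜⬛⬛❓❓❓❓
❓❓❓❓❓⬛⬛⬜⬛⬛❓❓❓❓
❓❓❓❓❓⬛⬛⬜⬛⬛❓❓❓❓
❓❓❓❓❓⬛⬛⬜⬛⬛❓❓❓❓
❓❓❓❓❓⬛⬛⬜⬛⬛❓❓❓❓
❓❓❓❓❓⬛⬛⬜⬛⬛❓❓❓❓
❓❓❓❓❓⬛⬛⬜⬛⬛❓❓❓❓
❓❓❓❓❓⬛⬛🔴⬛⬛❓❓❓❓
❓❓❓❓❓⬜⬜⬜⬛⬛❓❓❓❓
❓❓❓❓❓⬛⬛⬛⬛⬛❓❓❓❓
❓❓❓❓❓❓❓❓❓❓❓❓❓❓
❓❓❓❓❓❓❓❓❓❓❓❓❓❓
❓❓❓❓❓❓❓❓❓❓❓❓❓❓
❓❓❓❓❓❓❓❓❓❓❓❓❓❓

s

❓❓❓❓❓⬛⬛⬜⬛⬛❓❓❓❓
❓❓❓❓❓⬛⬛⬜⬛⬛❓❓❓❓
❓❓❓❓❓⬛⬛⬜⬛⬛❓❓❓❓
❓❓❓❓❓⬛⬛⬜⬛⬛❓❓❓❓
❓❓❓❓❓⬛⬛⬜⬛⬛❓❓❓❓
❓❓❓❓❓⬛⬛⬜⬛⬛❓❓❓❓
❓❓❓❓❓⬛⬛⬜⬛⬛❓❓❓❓
❓❓❓❓❓⬜⬜🔴⬛⬛❓❓❓❓
❓❓❓❓❓⬛⬛⬛⬛⬛❓❓❓❓
❓❓❓❓❓⬛⬛⬛⬛⬛❓❓❓❓
❓❓❓❓❓❓❓❓❓❓❓❓❓❓
❓❓❓❓❓❓❓❓❓❓❓❓❓❓
❓❓❓❓❓❓❓❓❓❓❓❓❓❓
❓❓❓❓❓❓❓❓❓❓❓❓❓❓

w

❓❓❓❓❓❓⬛⬛⬜⬛⬛❓❓❓
❓❓❓❓❓❓⬛⬛⬜⬛⬛❓❓❓
❓❓❓❓❓❓⬛⬛⬜⬛⬛❓❓❓
❓❓❓❓❓❓⬛⬛⬜⬛⬛❓❓❓
❓❓❓❓❓❓⬛⬛⬜⬛⬛❓❓❓
❓❓❓❓❓⬛⬛⬛⬜⬛⬛❓❓❓
❓❓❓❓❓⬛⬛⬛⬜⬛⬛❓❓❓
❓❓❓❓❓⬜⬜🔴⬜⬛⬛❓❓❓
❓❓❓❓❓⬛⬛⬛⬛⬛⬛❓❓❓
❓❓❓❓❓⬛⬛⬛⬛⬛⬛❓❓❓
❓❓❓❓❓❓❓❓❓❓❓❓❓❓
❓❓❓❓❓❓❓❓❓❓❓❓❓❓
❓❓❓❓❓❓❓❓❓❓❓❓❓❓
❓❓❓❓❓❓❓❓❓❓❓❓❓❓

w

❓❓❓❓❓❓❓⬛⬛⬜⬛⬛❓❓
❓❓❓❓❓❓❓⬛⬛⬜⬛⬛❓❓
❓❓❓❓❓❓❓⬛⬛⬜⬛⬛❓❓
❓❓❓❓❓❓❓⬛⬛⬜⬛⬛❓❓
❓❓❓❓❓❓❓⬛⬛⬜⬛⬛❓❓
❓❓❓❓❓⬛⬛⬛⬛⬜⬛⬛❓❓
❓❓❓❓❓⬛⬛⬛⬛⬜⬛⬛❓❓
❓❓❓❓❓⬜⬜🔴⬜⬜⬛⬛❓❓
❓❓❓❓❓⬛⬛⬛⬛⬛⬛⬛❓❓
❓❓❓❓❓⬛⬛⬛⬛⬛⬛⬛❓❓
❓❓❓❓❓❓❓❓❓❓❓❓❓❓
❓❓❓❓❓❓❓❓❓❓❓❓❓❓
❓❓❓❓❓❓❓❓❓❓❓❓❓❓
❓❓❓❓❓❓❓❓❓❓❓❓❓❓

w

❓❓❓❓❓❓❓❓⬛⬛⬜⬛⬛❓
❓❓❓❓❓❓❓❓⬛⬛⬜⬛⬛❓
❓❓❓❓❓❓❓❓⬛⬛⬜⬛⬛❓
❓❓❓❓❓❓❓❓⬛⬛⬜⬛⬛❓
❓❓❓❓❓❓❓❓⬛⬛⬜⬛⬛❓
❓❓❓❓❓⬛⬛⬛⬛⬛⬜⬛⬛❓
❓❓❓❓❓⬛⬛⬛⬛⬛⬜⬛⬛❓
❓❓❓❓❓⬜⬜🔴⬜⬜⬜⬛⬛❓
❓❓❓❓❓⬛⬛⬛⬛⬛⬛⬛⬛❓
❓❓❓❓❓⬛⬛⬛⬛⬛⬛⬛⬛❓
❓❓❓❓❓❓❓❓❓❓❓❓❓❓
❓❓❓❓❓❓❓❓❓❓❓❓❓❓
❓❓❓❓❓❓❓❓❓❓❓❓❓❓
❓❓❓❓❓❓❓❓❓❓❓❓❓❓

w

❓❓❓❓❓❓❓❓❓⬛⬛⬜⬛⬛
❓❓❓❓❓❓❓❓❓⬛⬛⬜⬛⬛
❓❓❓❓❓❓❓❓❓⬛⬛⬜⬛⬛
❓❓❓❓❓❓❓❓❓⬛⬛⬜⬛⬛
❓❓❓❓❓❓❓❓❓⬛⬛⬜⬛⬛
❓❓❓❓❓⬛⬛⬛⬛⬛⬛⬜⬛⬛
❓❓❓❓❓⬛⬛⬛⬛⬛⬛⬜⬛⬛
❓❓❓❓❓⬜⬜🔴⬜⬜⬜⬜⬛⬛
❓❓❓❓❓⬛⬛⬛⬛⬛⬛⬛⬛⬛
❓❓❓❓❓⬛⬛⬛⬛⬛⬛⬛⬛⬛
❓❓❓❓❓❓❓❓❓❓❓❓❓❓
❓❓❓❓❓❓❓❓❓❓❓❓❓❓
❓❓❓❓❓❓❓❓❓❓❓❓❓❓
❓❓❓❓❓❓❓❓❓❓❓❓❓❓

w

❓❓❓❓❓❓❓❓❓❓⬛⬛⬜⬛
❓❓❓❓❓❓❓❓❓❓⬛⬛⬜⬛
❓❓❓❓❓❓❓❓❓❓⬛⬛⬜⬛
❓❓❓❓❓❓❓❓❓❓⬛⬛⬜⬛
❓❓❓❓❓❓❓❓❓❓⬛⬛⬜⬛
❓❓❓❓❓⬛⬛⬛⬛⬛⬛⬛⬜⬛
❓❓❓❓❓⬛⬛⬛⬛⬛⬛⬛⬜⬛
❓❓❓❓❓⬜⬜🔴⬜⬜⬜⬜⬜⬛
❓❓❓❓❓⬛⬛⬛⬛⬛⬛⬛⬛⬛
❓❓❓❓❓⬛⬛⬛⬛⬛⬛⬛⬛⬛
❓❓❓❓❓❓❓❓❓❓❓❓❓❓
❓❓❓❓❓❓❓❓❓❓❓❓❓❓
❓❓❓❓❓❓❓❓❓❓❓❓❓❓
❓❓❓❓❓❓❓❓❓❓❓❓❓❓

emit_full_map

❓❓❓❓❓⬜⬜⬜⬜⬜⬛⬛
❓❓❓❓❓⬜⬜⬜⬜⬜⬛⬛
❓❓❓❓❓⬜⬜⬜⬜⬜⬛⬛
❓❓❓❓❓⬛⬛⬜⬛⬛⬛⬛
❓❓❓❓❓⬛⬛⬜⬛⬛⬛⬛
❓❓❓❓❓⬛⬛⬜⬛⬛❓❓
❓❓❓❓❓⬛⬛⬜⬛⬛❓❓
❓❓❓❓❓⬛⬛⬜⬛⬛❓❓
❓❓❓❓❓⬛⬛⬜⬛⬛❓❓
❓❓❓❓❓⬛⬛⬜⬛⬛❓❓
❓❓❓❓❓⬛⬛⬜⬛⬛❓❓
⬛⬛⬛⬛⬛⬛⬛⬜⬛⬛❓❓
⬛⬛⬛⬛⬛⬛⬛⬜⬛⬛❓❓
⬜⬜🔴⬜⬜⬜⬜⬜⬛⬛❓❓
⬛⬛⬛⬛⬛⬛⬛⬛⬛⬛❓❓
⬛⬛⬛⬛⬛⬛⬛⬛⬛⬛❓❓


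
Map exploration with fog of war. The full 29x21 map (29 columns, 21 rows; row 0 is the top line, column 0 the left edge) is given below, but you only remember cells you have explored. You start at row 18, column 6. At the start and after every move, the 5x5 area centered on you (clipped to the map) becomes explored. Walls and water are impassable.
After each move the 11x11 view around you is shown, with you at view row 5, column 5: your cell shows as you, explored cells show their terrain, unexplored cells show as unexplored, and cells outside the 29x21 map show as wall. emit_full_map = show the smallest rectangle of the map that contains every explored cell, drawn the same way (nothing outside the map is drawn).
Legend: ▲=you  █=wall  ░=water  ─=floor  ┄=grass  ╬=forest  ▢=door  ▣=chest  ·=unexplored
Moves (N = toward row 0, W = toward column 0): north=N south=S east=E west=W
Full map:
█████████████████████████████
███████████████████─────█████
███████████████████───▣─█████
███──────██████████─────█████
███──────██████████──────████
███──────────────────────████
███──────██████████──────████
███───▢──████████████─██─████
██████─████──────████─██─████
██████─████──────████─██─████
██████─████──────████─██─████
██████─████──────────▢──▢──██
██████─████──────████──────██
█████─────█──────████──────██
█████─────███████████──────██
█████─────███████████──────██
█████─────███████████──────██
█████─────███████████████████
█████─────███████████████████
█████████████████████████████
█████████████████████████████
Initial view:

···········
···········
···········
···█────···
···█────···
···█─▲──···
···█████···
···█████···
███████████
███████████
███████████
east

···········
···········
···········
··█─────···
··█─────···
··█──▲──···
··██████···
··██████···
███████████
███████████
███████████

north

···········
···········
···········
···─────···
··█─────···
··█──▲──···
··█─────···
··██████···
··██████···
███████████
███████████

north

···········
···········
···········
···─────···
···─────···
··█──▲──···
··█─────···
··█─────···
··██████···
··██████···
███████████

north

···········
···········
···········
···─────···
···─────···
···──▲──···
··█─────···
··█─────···
··█─────···
··██████···
··██████···

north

···········
···········
···········
···█─███···
···─────···
···──▲──···
···─────···
··█─────···
··█─────···
··█─────···
··██████···

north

···········
···········
···········
···█─███···
···█─███···
···──▲──···
···─────···
···─────···
··█─────···
··█─────···
··█─────···

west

···········
···········
···········
···██─███··
···██─███··
···█─▲───··
···█─────··
···█─────··
···█─────··
···█─────··
···█─────··

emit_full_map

██─███
██─███
█─▲───
█─────
█─────
█─────
█─────
█─────
██████
██████

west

···········
···········
···········
···███─███·
···███─███·
···██▲────·
···██─────·
···██─────·
····█─────·
····█─────·
····█─────·

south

···········
···········
···███─███·
···███─███·
···██─────·
···██▲────·
···██─────·
···██─────·
····█─────·
····█─────·
····██████·

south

···········
···███─███·
···███─███·
···██─────·
···██─────·
···██▲────·
···██─────·
···██─────·
····█─────·
····██████·
····██████·

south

···███─███·
···███─███·
···██─────·
···██─────·
···██─────·
···██▲────·
···██─────·
···██─────·
····██████·
····██████·
███████████

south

···███─███·
···██─────·
···██─────·
···██─────·
···██─────·
···██▲────·
···██─────·
···███████·
····██████·
███████████
███████████

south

···██─────·
···██─────·
···██─────·
···██─────·
···██─────·
···██▲────·
···███████·
···███████·
███████████
███████████
███████████

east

··██─────··
··██─────··
··██─────··
··██─────··
··██─────··
··██─▲───··
··███████··
··███████··
███████████
███████████
███████████

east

·██─────···
·██─────···
·██─────···
·██─────···
·██─────···
·██──▲──···
·███████···
·███████···
███████████
███████████
███████████

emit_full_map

███─███
███─███
██─────
██─────
██─────
██─────
██─────
██──▲──
███████
███████

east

██─────····
██─────····
██─────····
██─────█···
██─────█···
██───▲─█···
████████···
████████···
███████████
███████████
███████████

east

█─────·····
█─────·····
█─────·····
█─────██···
█─────██···
█────▲██···
████████···
████████···
███████████
███████████
███████████

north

██─███·····
█─────·····
█─────·····
█─────██···
█─────██···
█────▲██···
█─────██···
████████···
████████···
███████████
███████████

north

██─███·····
██─███·····
█─────·····
█─────██···
█─────██···
█────▲██···
█─────██···
█─────██···
████████···
████████···
███████████

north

···········
██─███·····
██─███·····
█─────█─···
█─────██···
█────▲██···
█─────██···
█─────██···
█─────██···
████████···
████████···

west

···········
███─███····
███─███····
██─────█─··
██─────██··
██───▲─██··
██─────██··
██─────██··
██─────██··
█████████··
█████████··

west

···········
·███─███···
·███─███···
·██─────█─·
·██─────██·
·██──▲──██·
·██─────██·
·██─────██·
·██─────██·
·█████████·
·█████████·

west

···········
··███─███··
··███─███··
··██─────█─
··██─────██
··██─▲───██
··██─────██
··██─────██
··██─────██
··█████████
··█████████

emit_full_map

███─███··
███─███··
██─────█─
██─────██
██─▲───██
██─────██
██─────██
██─────██
█████████
█████████

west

···········
···███─███·
···███─███·
···██─────█
···██─────█
···██▲────█
···██─────█
···██─────█
···██─────█
···████████
···████████

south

···███─███·
···███─███·
···██─────█
···██─────█
···██─────█
···██▲────█
···██─────█
···██─────█
···████████
···████████
███████████

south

···███─███·
···██─────█
···██─────█
···██─────█
···██─────█
···██▲────█
···██─────█
···████████
···████████
███████████
███████████

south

···██─────█
···██─────█
···██─────█
···██─────█
···██─────█
···██▲────█
···████████
···████████
███████████
███████████
███████████

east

··██─────█─
··██─────██
··██─────██
··██─────██
··██─────██
··██─▲───██
··█████████
··█████████
███████████
███████████
███████████

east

·██─────█─·
·██─────██·
·██─────██·
·██─────██·
·██─────██·
·██──▲──██·
·█████████·
·█████████·
███████████
███████████
███████████

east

██─────█─··
██─────██··
██─────██··
██─────██··
██─────██··
██───▲─██··
█████████··
█████████··
███████████
███████████
███████████

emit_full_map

███─███··
███─███··
██─────█─
██─────██
██─────██
██─────██
██─────██
██───▲─██
█████████
█████████


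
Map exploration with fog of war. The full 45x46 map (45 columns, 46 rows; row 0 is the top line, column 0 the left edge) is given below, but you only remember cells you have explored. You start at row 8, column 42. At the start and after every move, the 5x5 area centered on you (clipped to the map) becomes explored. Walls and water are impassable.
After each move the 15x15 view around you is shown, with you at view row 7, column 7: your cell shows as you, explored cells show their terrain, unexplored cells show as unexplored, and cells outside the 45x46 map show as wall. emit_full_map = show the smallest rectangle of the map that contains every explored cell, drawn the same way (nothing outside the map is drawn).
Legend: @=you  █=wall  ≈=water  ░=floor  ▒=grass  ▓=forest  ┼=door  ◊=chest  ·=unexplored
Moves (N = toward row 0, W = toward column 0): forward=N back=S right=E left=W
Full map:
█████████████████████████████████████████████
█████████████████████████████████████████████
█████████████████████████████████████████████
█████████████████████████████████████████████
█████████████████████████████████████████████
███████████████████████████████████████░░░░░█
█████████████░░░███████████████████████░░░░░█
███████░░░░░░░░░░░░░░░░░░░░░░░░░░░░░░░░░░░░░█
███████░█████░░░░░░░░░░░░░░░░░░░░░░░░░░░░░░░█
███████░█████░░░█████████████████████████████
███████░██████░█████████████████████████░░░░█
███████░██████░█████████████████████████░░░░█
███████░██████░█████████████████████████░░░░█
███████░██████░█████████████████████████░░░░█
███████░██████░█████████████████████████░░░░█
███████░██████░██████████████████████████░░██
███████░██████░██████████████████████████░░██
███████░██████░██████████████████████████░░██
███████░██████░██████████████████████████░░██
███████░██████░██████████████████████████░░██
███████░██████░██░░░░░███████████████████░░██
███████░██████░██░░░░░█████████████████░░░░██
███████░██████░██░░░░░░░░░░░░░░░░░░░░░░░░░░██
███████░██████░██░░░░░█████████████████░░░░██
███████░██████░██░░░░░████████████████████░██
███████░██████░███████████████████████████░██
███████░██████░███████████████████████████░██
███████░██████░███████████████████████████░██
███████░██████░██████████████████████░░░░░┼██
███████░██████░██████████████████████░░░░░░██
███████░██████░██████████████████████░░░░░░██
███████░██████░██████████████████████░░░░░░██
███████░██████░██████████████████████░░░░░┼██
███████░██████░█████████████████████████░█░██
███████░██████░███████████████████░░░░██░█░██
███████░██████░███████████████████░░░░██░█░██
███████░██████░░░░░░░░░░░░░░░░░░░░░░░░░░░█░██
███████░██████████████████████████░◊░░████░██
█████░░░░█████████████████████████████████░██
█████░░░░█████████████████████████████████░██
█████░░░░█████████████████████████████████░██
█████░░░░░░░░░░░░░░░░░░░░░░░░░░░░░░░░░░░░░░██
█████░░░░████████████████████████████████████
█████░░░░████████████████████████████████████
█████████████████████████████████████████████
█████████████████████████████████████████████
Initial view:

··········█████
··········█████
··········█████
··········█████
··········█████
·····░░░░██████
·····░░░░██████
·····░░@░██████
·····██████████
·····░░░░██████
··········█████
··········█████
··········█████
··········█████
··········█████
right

·········██████
·········██████
·········██████
·········██████
·········██████
····░░░░███████
····░░░░███████
····░░░@███████
····███████████
····░░░░███████
·········██████
·········██████
·········██████
·········██████
·········██████

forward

·········██████
·········██████
·········██████
·········██████
·········██████
·····░░░███████
····░░░░███████
····░░░@███████
····░░░░███████
····███████████
····░░░░███████
·········██████
·········██████
·········██████
·········██████

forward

███████████████
·········██████
·········██████
·········██████
·········██████
·····██████████
·····░░░███████
····░░░@███████
····░░░░███████
····░░░░███████
····███████████
····░░░░███████
·········██████
·········██████
·········██████

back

·········██████
·········██████
·········██████
·········██████
·····██████████
·····░░░███████
····░░░░███████
····░░░@███████
····░░░░███████
····███████████
····░░░░███████
·········██████
·········██████
·········██████
·········██████

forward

███████████████
·········██████
·········██████
·········██████
·········██████
·····██████████
·····░░░███████
····░░░@███████
····░░░░███████
····░░░░███████
····███████████
····░░░░███████
·········██████
·········██████
·········██████

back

·········██████
·········██████
·········██████
·········██████
·····██████████
·····░░░███████
····░░░░███████
····░░░@███████
····░░░░███████
····███████████
····░░░░███████
·········██████
·········██████
·········██████
·········██████

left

··········█████
··········█████
··········█████
··········█████
······█████████
·····░░░░██████
·····░░░░██████
·····░░@░██████
·····░░░░██████
·····██████████
·····░░░░██████
··········█████
··········█████
··········█████
··········█████

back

··········█████
··········█████
··········█████
······█████████
·····░░░░██████
·····░░░░██████
·····░░░░██████
·····░░@░██████
·····██████████
·····░░░░██████
··········█████
··········█████
··········█████
··········█████
··········█████

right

·········██████
·········██████
·········██████
·····██████████
····░░░░███████
····░░░░███████
····░░░░███████
····░░░@███████
····███████████
····░░░░███████
·········██████
·········██████
·········██████
·········██████
·········██████

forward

·········██████
·········██████
·········██████
·········██████
·····██████████
····░░░░███████
····░░░░███████
····░░░@███████
····░░░░███████
····███████████
····░░░░███████
·········██████
·········██████
·········██████
·········██████

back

·········██████
·········██████
·········██████
·····██████████
····░░░░███████
····░░░░███████
····░░░░███████
····░░░@███████
····███████████
····░░░░███████
·········██████
·········██████
·········██████
·········██████
·········██████

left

··········█████
··········█████
··········█████
······█████████
·····░░░░██████
·····░░░░██████
·····░░░░██████
·····░░@░██████
·····██████████
·····░░░░██████
··········█████
··········█████
··········█████
··········█████
··········█████

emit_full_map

·████
░░░░█
░░░░█
░░░░█
░░@░█
█████
░░░░█

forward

··········█████
··········█████
··········█████
··········█████
······█████████
·····░░░░██████
·····░░░░██████
·····░░@░██████
·····░░░░██████
·····██████████
·····░░░░██████
··········█████
··········█████
··········█████
··········█████

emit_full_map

·████
░░░░█
░░░░█
░░@░█
░░░░█
█████
░░░░█
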